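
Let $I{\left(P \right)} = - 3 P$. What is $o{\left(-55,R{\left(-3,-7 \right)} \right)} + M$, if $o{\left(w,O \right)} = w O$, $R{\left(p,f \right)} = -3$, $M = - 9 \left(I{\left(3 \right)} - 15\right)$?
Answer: $381$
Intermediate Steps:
$M = 216$ ($M = - 9 \left(\left(-3\right) 3 - 15\right) = - 9 \left(-9 - 15\right) = \left(-9\right) \left(-24\right) = 216$)
$o{\left(w,O \right)} = O w$
$o{\left(-55,R{\left(-3,-7 \right)} \right)} + M = \left(-3\right) \left(-55\right) + 216 = 165 + 216 = 381$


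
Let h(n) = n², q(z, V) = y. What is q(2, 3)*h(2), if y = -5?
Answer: -20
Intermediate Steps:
q(z, V) = -5
q(2, 3)*h(2) = -5*2² = -5*4 = -20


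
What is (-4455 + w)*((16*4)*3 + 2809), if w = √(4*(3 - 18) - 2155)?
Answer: -13369455 + 3001*I*√2215 ≈ -1.3369e+7 + 1.4124e+5*I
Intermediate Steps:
w = I*√2215 (w = √(4*(-15) - 2155) = √(-60 - 2155) = √(-2215) = I*√2215 ≈ 47.064*I)
(-4455 + w)*((16*4)*3 + 2809) = (-4455 + I*√2215)*((16*4)*3 + 2809) = (-4455 + I*√2215)*(64*3 + 2809) = (-4455 + I*√2215)*(192 + 2809) = (-4455 + I*√2215)*3001 = -13369455 + 3001*I*√2215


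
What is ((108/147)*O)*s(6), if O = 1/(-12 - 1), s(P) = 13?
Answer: -36/49 ≈ -0.73469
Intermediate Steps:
O = -1/13 (O = 1/(-13) = -1/13 ≈ -0.076923)
((108/147)*O)*s(6) = ((108/147)*(-1/13))*13 = ((108*(1/147))*(-1/13))*13 = ((36/49)*(-1/13))*13 = -36/637*13 = -36/49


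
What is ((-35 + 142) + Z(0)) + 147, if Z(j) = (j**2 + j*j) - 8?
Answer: 246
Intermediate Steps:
Z(j) = -8 + 2*j**2 (Z(j) = (j**2 + j**2) - 8 = 2*j**2 - 8 = -8 + 2*j**2)
((-35 + 142) + Z(0)) + 147 = ((-35 + 142) + (-8 + 2*0**2)) + 147 = (107 + (-8 + 2*0)) + 147 = (107 + (-8 + 0)) + 147 = (107 - 8) + 147 = 99 + 147 = 246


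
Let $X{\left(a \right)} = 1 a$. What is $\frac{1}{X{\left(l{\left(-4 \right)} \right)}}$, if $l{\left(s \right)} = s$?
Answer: $- \frac{1}{4} \approx -0.25$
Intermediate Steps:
$X{\left(a \right)} = a$
$\frac{1}{X{\left(l{\left(-4 \right)} \right)}} = \frac{1}{-4} = - \frac{1}{4}$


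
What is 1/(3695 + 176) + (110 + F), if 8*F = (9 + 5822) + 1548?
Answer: 31970597/30968 ≈ 1032.4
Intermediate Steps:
F = 7379/8 (F = ((9 + 5822) + 1548)/8 = (5831 + 1548)/8 = (⅛)*7379 = 7379/8 ≈ 922.38)
1/(3695 + 176) + (110 + F) = 1/(3695 + 176) + (110 + 7379/8) = 1/3871 + 8259/8 = 31970597/30968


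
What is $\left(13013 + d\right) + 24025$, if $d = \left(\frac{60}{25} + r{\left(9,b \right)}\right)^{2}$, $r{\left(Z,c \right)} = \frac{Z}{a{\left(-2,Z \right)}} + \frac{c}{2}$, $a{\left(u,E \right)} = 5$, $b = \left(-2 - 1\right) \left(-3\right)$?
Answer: $\frac{3711369}{100} \approx 37114.0$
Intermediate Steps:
$b = 9$ ($b = \left(-3\right) \left(-3\right) = 9$)
$r{\left(Z,c \right)} = \frac{c}{2} + \frac{Z}{5}$ ($r{\left(Z,c \right)} = \frac{Z}{5} + \frac{c}{2} = \frac{c}{2} + \frac{Z}{5}$)
$d = \frac{7569}{100}$ ($d = \left(\frac{60}{25} + \left(\frac{1}{2} \cdot 9 + \frac{1}{5} \cdot 9\right)\right)^{2} = \left(60 \cdot \frac{1}{25} + \left(\frac{9}{2} + \frac{9}{5}\right)\right)^{2} = \left(\frac{12}{5} + \frac{63}{10}\right)^{2} = \left(\frac{87}{10}\right)^{2} = \frac{7569}{100} \approx 75.69$)
$\left(13013 + d\right) + 24025 = \left(13013 + \frac{7569}{100}\right) + 24025 = \frac{1308869}{100} + 24025 = \frac{3711369}{100}$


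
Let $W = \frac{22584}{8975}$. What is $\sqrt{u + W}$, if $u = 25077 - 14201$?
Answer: $\frac{2 \sqrt{8762712889}}{1795} \approx 104.3$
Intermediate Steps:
$u = 10876$
$W = \frac{22584}{8975}$ ($W = 22584 \cdot \frac{1}{8975} = \frac{22584}{8975} \approx 2.5163$)
$\sqrt{u + W} = \sqrt{10876 + \frac{22584}{8975}} = \sqrt{\frac{97634684}{8975}} = \frac{2 \sqrt{8762712889}}{1795}$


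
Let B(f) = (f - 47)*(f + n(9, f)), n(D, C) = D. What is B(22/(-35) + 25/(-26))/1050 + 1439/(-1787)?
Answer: -594673697599/517935145000 ≈ -1.1482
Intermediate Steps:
B(f) = (-47 + f)*(9 + f) (B(f) = (f - 47)*(f + 9) = (-47 + f)*(9 + f))
B(22/(-35) + 25/(-26))/1050 + 1439/(-1787) = (-423 + (22/(-35) + 25/(-26))² - 38*(22/(-35) + 25/(-26)))/1050 + 1439/(-1787) = (-423 + (22*(-1/35) + 25*(-1/26))² - 38*(22*(-1/35) + 25*(-1/26)))*(1/1050) + 1439*(-1/1787) = (-423 + (-22/35 - 25/26)² - 38*(-22/35 - 25/26))*(1/1050) - 1439/1787 = (-423 + (-1447/910)² - 38*(-1447/910))*(1/1050) - 1439/1787 = (-423 + 2093809/828100 + 27493/455)*(1/1050) - 1439/1787 = -298155231/828100*1/1050 - 1439/1787 = -99385077/289835000 - 1439/1787 = -594673697599/517935145000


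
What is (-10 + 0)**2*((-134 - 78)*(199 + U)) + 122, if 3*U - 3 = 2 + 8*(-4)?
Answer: -4027878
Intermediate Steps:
U = -9 (U = 1 + (2 + 8*(-4))/3 = 1 + (2 - 32)/3 = 1 + (1/3)*(-30) = 1 - 10 = -9)
(-10 + 0)**2*((-134 - 78)*(199 + U)) + 122 = (-10 + 0)**2*((-134 - 78)*(199 - 9)) + 122 = (-10)**2*(-212*190) + 122 = 100*(-40280) + 122 = -4028000 + 122 = -4027878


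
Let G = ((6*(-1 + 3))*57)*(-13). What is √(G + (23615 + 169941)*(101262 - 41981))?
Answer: 2*√2868546086 ≈ 1.0712e+5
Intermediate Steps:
G = -8892 (G = ((6*2)*57)*(-13) = (12*57)*(-13) = 684*(-13) = -8892)
√(G + (23615 + 169941)*(101262 - 41981)) = √(-8892 + (23615 + 169941)*(101262 - 41981)) = √(-8892 + 193556*59281) = √(-8892 + 11474193236) = √11474184344 = 2*√2868546086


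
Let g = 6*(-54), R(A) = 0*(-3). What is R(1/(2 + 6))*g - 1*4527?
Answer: -4527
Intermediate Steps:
R(A) = 0
g = -324
R(1/(2 + 6))*g - 1*4527 = 0*(-324) - 1*4527 = 0 - 4527 = -4527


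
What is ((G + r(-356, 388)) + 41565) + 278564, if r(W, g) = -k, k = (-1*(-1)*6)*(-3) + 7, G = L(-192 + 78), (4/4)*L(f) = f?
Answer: 320026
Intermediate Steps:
L(f) = f
G = -114 (G = -192 + 78 = -114)
k = -11 (k = (1*6)*(-3) + 7 = 6*(-3) + 7 = -18 + 7 = -11)
r(W, g) = 11 (r(W, g) = -1*(-11) = 11)
((G + r(-356, 388)) + 41565) + 278564 = ((-114 + 11) + 41565) + 278564 = (-103 + 41565) + 278564 = 41462 + 278564 = 320026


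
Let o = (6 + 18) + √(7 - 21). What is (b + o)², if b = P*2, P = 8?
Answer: (40 + I*√14)² ≈ 1586.0 + 299.33*I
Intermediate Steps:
b = 16 (b = 8*2 = 16)
o = 24 + I*√14 (o = 24 + √(-14) = 24 + I*√14 ≈ 24.0 + 3.7417*I)
(b + o)² = (16 + (24 + I*√14))² = (40 + I*√14)²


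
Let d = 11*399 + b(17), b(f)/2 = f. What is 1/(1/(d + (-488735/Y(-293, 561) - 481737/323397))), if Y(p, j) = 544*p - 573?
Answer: 1173807794159/265293339 ≈ 4424.6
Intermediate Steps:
b(f) = 2*f
Y(p, j) = -573 + 544*p
d = 4423 (d = 11*399 + 2*17 = 4389 + 34 = 4423)
1/(1/(d + (-488735/Y(-293, 561) - 481737/323397))) = 1/(1/(4423 + (-488735/(-573 + 544*(-293)) - 481737/323397))) = 1/(1/(4423 + (-488735/(-573 - 159392) - 481737*1/323397))) = 1/(1/(4423 + (-488735/(-159965) - 160579/107799))) = 1/(1/(4423 + (-488735*(-1/159965) - 160579/107799))) = 1/(1/(4423 + (7519/2461 - 160579/107799))) = 1/(1/(4423 + 415355762/265293339)) = 1/(1/(1173807794159/265293339)) = 1/(265293339/1173807794159) = 1173807794159/265293339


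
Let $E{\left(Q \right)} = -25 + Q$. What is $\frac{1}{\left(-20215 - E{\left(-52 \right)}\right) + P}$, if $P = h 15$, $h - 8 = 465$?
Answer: $- \frac{1}{13043} \approx -7.667 \cdot 10^{-5}$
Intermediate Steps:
$h = 473$ ($h = 8 + 465 = 473$)
$P = 7095$ ($P = 473 \cdot 15 = 7095$)
$\frac{1}{\left(-20215 - E{\left(-52 \right)}\right) + P} = \frac{1}{\left(-20215 - \left(-25 - 52\right)\right) + 7095} = \frac{1}{\left(-20215 - -77\right) + 7095} = \frac{1}{\left(-20215 + 77\right) + 7095} = \frac{1}{-20138 + 7095} = \frac{1}{-13043} = - \frac{1}{13043}$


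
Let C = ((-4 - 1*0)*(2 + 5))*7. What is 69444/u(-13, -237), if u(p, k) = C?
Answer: -17361/49 ≈ -354.31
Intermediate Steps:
C = -196 (C = ((-4 + 0)*7)*7 = -4*7*7 = -28*7 = -196)
u(p, k) = -196
69444/u(-13, -237) = 69444/(-196) = 69444*(-1/196) = -17361/49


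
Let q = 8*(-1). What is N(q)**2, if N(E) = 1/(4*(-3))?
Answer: 1/144 ≈ 0.0069444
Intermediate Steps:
q = -8
N(E) = -1/12 (N(E) = 1/(-12) = -1/12)
N(q)**2 = (-1/12)**2 = 1/144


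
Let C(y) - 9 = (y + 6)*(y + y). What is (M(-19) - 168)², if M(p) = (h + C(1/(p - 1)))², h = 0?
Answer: 15165097389121/1600000000 ≈ 9478.2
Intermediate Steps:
C(y) = 9 + 2*y*(6 + y) (C(y) = 9 + (y + 6)*(y + y) = 9 + (6 + y)*(2*y) = 9 + 2*y*(6 + y))
M(p) = (9 + 2/(-1 + p)² + 12/(-1 + p))² (M(p) = (0 + (9 + 2*(1/(p - 1))² + 12/(p - 1)))² = (0 + (9 + 2*(1/(-1 + p))² + 12/(-1 + p)))² = (0 + (9 + 2/(-1 + p)² + 12/(-1 + p)))² = (9 + 2/(-1 + p)² + 12/(-1 + p))²)
(M(-19) - 168)² = ((-2 + 2*(-19) + 9*(-1 - 19)³ + 12*(-1 - 19)²)²/(-1 - 19)⁶ - 168)² = ((-2 - 38 + 9*(-20)³ + 12*(-20)²)²/(-20)⁶ - 168)² = ((-2 - 38 + 9*(-8000) + 12*400)²/64000000 - 168)² = ((-2 - 38 - 72000 + 4800)²/64000000 - 168)² = ((1/64000000)*(-67240)² - 168)² = ((1/64000000)*4521217600 - 168)² = (2825761/40000 - 168)² = (-3894239/40000)² = 15165097389121/1600000000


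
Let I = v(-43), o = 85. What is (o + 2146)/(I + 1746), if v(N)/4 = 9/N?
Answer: 95933/75042 ≈ 1.2784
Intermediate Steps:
v(N) = 36/N (v(N) = 4*(9/N) = 36/N)
I = -36/43 (I = 36/(-43) = 36*(-1/43) = -36/43 ≈ -0.83721)
(o + 2146)/(I + 1746) = (85 + 2146)/(-36/43 + 1746) = 2231/(75042/43) = 2231*(43/75042) = 95933/75042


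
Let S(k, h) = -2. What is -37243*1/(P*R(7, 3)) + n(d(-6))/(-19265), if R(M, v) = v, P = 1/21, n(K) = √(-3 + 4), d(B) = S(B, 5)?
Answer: -5022404766/19265 ≈ -2.6070e+5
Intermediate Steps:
d(B) = -2
n(K) = 1 (n(K) = √1 = 1)
P = 1/21 ≈ 0.047619
-37243*1/(P*R(7, 3)) + n(d(-6))/(-19265) = -37243/(3*(1/21)) + 1/(-19265) = -37243/⅐ + 1*(-1/19265) = -37243*7 - 1/19265 = -260701 - 1/19265 = -5022404766/19265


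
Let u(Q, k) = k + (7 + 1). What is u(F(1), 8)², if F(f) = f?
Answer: 256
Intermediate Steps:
u(Q, k) = 8 + k (u(Q, k) = k + 8 = 8 + k)
u(F(1), 8)² = (8 + 8)² = 16² = 256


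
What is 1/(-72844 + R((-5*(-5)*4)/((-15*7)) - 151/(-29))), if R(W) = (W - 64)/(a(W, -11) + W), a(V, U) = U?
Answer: -4108/299206767 ≈ -1.3730e-5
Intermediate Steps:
R(W) = (-64 + W)/(-11 + W) (R(W) = (W - 64)/(-11 + W) = (-64 + W)/(-11 + W))
1/(-72844 + R((-5*(-5)*4)/((-15*7)) - 151/(-29))) = 1/(-72844 + (-64 + ((-5*(-5)*4)/((-15*7)) - 151/(-29)))/(-11 + ((-5*(-5)*4)/((-15*7)) - 151/(-29)))) = 1/(-72844 + (-64 + ((25*4)/(-105) - 151*(-1/29)))/(-11 + ((25*4)/(-105) - 151*(-1/29)))) = 1/(-72844 + (-64 + (100*(-1/105) + 151/29))/(-11 + (100*(-1/105) + 151/29))) = 1/(-72844 + (-64 + (-20/21 + 151/29))/(-11 + (-20/21 + 151/29))) = 1/(-72844 + (-64 + 2591/609)/(-11 + 2591/609)) = 1/(-72844 - 36385/609/(-4108/609)) = 1/(-72844 - 609/4108*(-36385/609)) = 1/(-72844 + 36385/4108) = 1/(-299206767/4108) = -4108/299206767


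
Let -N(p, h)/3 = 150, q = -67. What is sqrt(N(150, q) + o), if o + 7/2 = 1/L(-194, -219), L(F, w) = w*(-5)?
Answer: I*sqrt(2175026970)/2190 ≈ 21.296*I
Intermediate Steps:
N(p, h) = -450 (N(p, h) = -3*150 = -450)
L(F, w) = -5*w
o = -7663/2190 (o = -7/2 + 1/(-5*(-219)) = -7/2 + 1/1095 = -7663/2190 ≈ -3.4991)
sqrt(N(150, q) + o) = sqrt(-450 - 7663/2190) = sqrt(-993163/2190) = I*sqrt(2175026970)/2190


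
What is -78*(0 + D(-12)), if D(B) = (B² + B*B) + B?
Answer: -21528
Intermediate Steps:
D(B) = B + 2*B² (D(B) = (B² + B²) + B = 2*B² + B = B + 2*B²)
-78*(0 + D(-12)) = -78*(0 - 12*(1 + 2*(-12))) = -78*(0 - 12*(1 - 24)) = -78*(0 - 12*(-23)) = -78*(0 + 276) = -78*276 = -21528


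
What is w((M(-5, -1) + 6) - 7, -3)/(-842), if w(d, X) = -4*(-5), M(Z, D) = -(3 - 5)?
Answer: -10/421 ≈ -0.023753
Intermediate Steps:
M(Z, D) = 2 (M(Z, D) = -1*(-2) = 2)
w(d, X) = 20
w((M(-5, -1) + 6) - 7, -3)/(-842) = 20/(-842) = 20*(-1/842) = -10/421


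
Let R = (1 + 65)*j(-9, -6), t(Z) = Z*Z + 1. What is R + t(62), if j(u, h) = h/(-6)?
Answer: 3911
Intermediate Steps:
j(u, h) = -h/6 (j(u, h) = h*(-⅙) = -h/6)
t(Z) = 1 + Z² (t(Z) = Z² + 1 = 1 + Z²)
R = 66 (R = (1 + 65)*(-⅙*(-6)) = 66*1 = 66)
R + t(62) = 66 + (1 + 62²) = 66 + (1 + 3844) = 66 + 3845 = 3911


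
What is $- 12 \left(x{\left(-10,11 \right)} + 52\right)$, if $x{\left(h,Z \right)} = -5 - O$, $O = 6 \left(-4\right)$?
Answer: $-852$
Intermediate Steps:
$O = -24$
$x{\left(h,Z \right)} = 19$ ($x{\left(h,Z \right)} = -5 - -24 = -5 + 24 = 19$)
$- 12 \left(x{\left(-10,11 \right)} + 52\right) = - 12 \left(19 + 52\right) = \left(-12\right) 71 = -852$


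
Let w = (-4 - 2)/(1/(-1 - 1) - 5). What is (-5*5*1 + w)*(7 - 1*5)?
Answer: -526/11 ≈ -47.818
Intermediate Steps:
w = 12/11 (w = -6/(1/(-2) - 5) = -6/(-½ - 5) = -6/(-11/2) = -6*(-2/11) = 12/11 ≈ 1.0909)
(-5*5*1 + w)*(7 - 1*5) = (-5*5*1 + 12/11)*(7 - 1*5) = (-25*1 + 12/11)*(7 - 5) = (-25 + 12/11)*2 = -263/11*2 = -526/11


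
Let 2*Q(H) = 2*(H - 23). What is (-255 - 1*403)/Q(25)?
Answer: -329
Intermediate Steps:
Q(H) = -23 + H (Q(H) = (2*(H - 23))/2 = (2*(-23 + H))/2 = (-46 + 2*H)/2 = -23 + H)
(-255 - 1*403)/Q(25) = (-255 - 1*403)/(-23 + 25) = (-255 - 403)/2 = -658*½ = -329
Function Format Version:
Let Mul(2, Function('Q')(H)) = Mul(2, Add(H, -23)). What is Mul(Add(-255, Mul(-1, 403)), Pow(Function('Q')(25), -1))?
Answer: -329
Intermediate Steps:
Function('Q')(H) = Add(-23, H) (Function('Q')(H) = Mul(Rational(1, 2), Mul(2, Add(H, -23))) = Mul(Rational(1, 2), Mul(2, Add(-23, H))) = Mul(Rational(1, 2), Add(-46, Mul(2, H))) = Add(-23, H))
Mul(Add(-255, Mul(-1, 403)), Pow(Function('Q')(25), -1)) = Mul(Add(-255, Mul(-1, 403)), Pow(Add(-23, 25), -1)) = Mul(Add(-255, -403), Pow(2, -1)) = Mul(-658, Rational(1, 2)) = -329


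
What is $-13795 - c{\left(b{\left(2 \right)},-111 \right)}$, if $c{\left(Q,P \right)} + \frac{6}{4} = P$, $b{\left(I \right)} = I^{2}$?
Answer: $- \frac{27365}{2} \approx -13683.0$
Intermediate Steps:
$c{\left(Q,P \right)} = - \frac{3}{2} + P$
$-13795 - c{\left(b{\left(2 \right)},-111 \right)} = -13795 - \left(- \frac{3}{2} - 111\right) = -13795 - - \frac{225}{2} = -13795 + \frac{225}{2} = - \frac{27365}{2}$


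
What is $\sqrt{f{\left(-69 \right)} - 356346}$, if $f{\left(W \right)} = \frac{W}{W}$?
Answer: $11 i \sqrt{2945} \approx 596.95 i$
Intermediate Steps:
$f{\left(W \right)} = 1$
$\sqrt{f{\left(-69 \right)} - 356346} = \sqrt{1 - 356346} = \sqrt{-356345} = 11 i \sqrt{2945}$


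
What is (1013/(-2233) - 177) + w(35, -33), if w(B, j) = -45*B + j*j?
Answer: -1481492/2233 ≈ -663.45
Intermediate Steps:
w(B, j) = j² - 45*B (w(B, j) = -45*B + j² = j² - 45*B)
(1013/(-2233) - 177) + w(35, -33) = (1013/(-2233) - 177) + ((-33)² - 45*35) = (1013*(-1/2233) - 177) + (1089 - 1575) = (-1013/2233 - 177) - 486 = -396254/2233 - 486 = -1481492/2233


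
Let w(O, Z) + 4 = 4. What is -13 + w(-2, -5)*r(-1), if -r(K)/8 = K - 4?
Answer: -13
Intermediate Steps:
w(O, Z) = 0 (w(O, Z) = -4 + 4 = 0)
r(K) = 32 - 8*K (r(K) = -8*(K - 4) = -8*(-4 + K) = 32 - 8*K)
-13 + w(-2, -5)*r(-1) = -13 + 0*(32 - 8*(-1)) = -13 + 0*(32 + 8) = -13 + 0*40 = -13 + 0 = -13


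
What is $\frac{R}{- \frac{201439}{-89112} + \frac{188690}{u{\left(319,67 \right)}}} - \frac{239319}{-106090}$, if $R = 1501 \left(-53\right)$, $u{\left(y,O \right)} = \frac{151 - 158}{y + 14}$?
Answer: $\frac{1345269475393585953}{594023530964897030} \approx 2.2647$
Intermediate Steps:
$u{\left(y,O \right)} = - \frac{7}{14 + y}$
$R = -79553$
$\frac{R}{- \frac{201439}{-89112} + \frac{188690}{u{\left(319,67 \right)}}} - \frac{239319}{-106090} = - \frac{79553}{- \frac{201439}{-89112} + \frac{188690}{\left(-7\right) \frac{1}{14 + 319}}} - \frac{239319}{-106090} = - \frac{79553}{\left(-201439\right) \left(- \frac{1}{89112}\right) + \frac{188690}{\left(-7\right) \frac{1}{333}}} - - \frac{239319}{106090} = - \frac{79553}{\frac{201439}{89112} + \frac{188690}{\left(-7\right) \frac{1}{333}}} + \frac{239319}{106090} = - \frac{79553}{\frac{201439}{89112} + \frac{188690}{- \frac{7}{333}}} + \frac{239319}{106090} = - \frac{79553}{\frac{201439}{89112} + 188690 \left(- \frac{333}{7}\right)} + \frac{239319}{106090} = - \frac{79553}{\frac{201439}{89112} - \frac{62833770}{7}} + \frac{239319}{106090} = - \frac{79553}{- \frac{5599241502167}{623784}} + \frac{239319}{106090} = \left(-79553\right) \left(- \frac{623784}{5599241502167}\right) + \frac{239319}{106090} = \frac{49623888552}{5599241502167} + \frac{239319}{106090} = \frac{1345269475393585953}{594023530964897030}$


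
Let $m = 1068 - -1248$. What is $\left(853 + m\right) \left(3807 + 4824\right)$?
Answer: $27351639$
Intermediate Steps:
$m = 2316$ ($m = 1068 + 1248 = 2316$)
$\left(853 + m\right) \left(3807 + 4824\right) = \left(853 + 2316\right) \left(3807 + 4824\right) = 3169 \cdot 8631 = 27351639$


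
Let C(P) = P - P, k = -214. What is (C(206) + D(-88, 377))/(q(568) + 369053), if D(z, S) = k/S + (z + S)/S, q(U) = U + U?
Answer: 75/139561253 ≈ 5.3740e-7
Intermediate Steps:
q(U) = 2*U
C(P) = 0
D(z, S) = -214/S + (S + z)/S (D(z, S) = -214/S + (z + S)/S = -214/S + (S + z)/S)
(C(206) + D(-88, 377))/(q(568) + 369053) = (0 + (-214 + 377 - 88)/377)/(2*568 + 369053) = (0 + (1/377)*75)/(1136 + 369053) = (0 + 75/377)/370189 = (75/377)*(1/370189) = 75/139561253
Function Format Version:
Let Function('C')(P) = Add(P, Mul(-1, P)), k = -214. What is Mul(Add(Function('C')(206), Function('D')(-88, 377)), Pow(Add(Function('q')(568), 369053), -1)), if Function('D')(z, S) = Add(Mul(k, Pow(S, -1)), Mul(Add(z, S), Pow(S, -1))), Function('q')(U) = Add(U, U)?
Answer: Rational(75, 139561253) ≈ 5.3740e-7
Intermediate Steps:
Function('q')(U) = Mul(2, U)
Function('C')(P) = 0
Function('D')(z, S) = Add(Mul(-214, Pow(S, -1)), Mul(Pow(S, -1), Add(S, z))) (Function('D')(z, S) = Add(Mul(-214, Pow(S, -1)), Mul(Add(z, S), Pow(S, -1))) = Add(Mul(-214, Pow(S, -1)), Mul(Add(S, z), Pow(S, -1))) = Add(Mul(-214, Pow(S, -1)), Mul(Pow(S, -1), Add(S, z))))
Mul(Add(Function('C')(206), Function('D')(-88, 377)), Pow(Add(Function('q')(568), 369053), -1)) = Mul(Add(0, Mul(Pow(377, -1), Add(-214, 377, -88))), Pow(Add(Mul(2, 568), 369053), -1)) = Mul(Add(0, Mul(Rational(1, 377), 75)), Pow(Add(1136, 369053), -1)) = Mul(Add(0, Rational(75, 377)), Pow(370189, -1)) = Mul(Rational(75, 377), Rational(1, 370189)) = Rational(75, 139561253)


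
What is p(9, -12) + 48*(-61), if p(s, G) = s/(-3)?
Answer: -2931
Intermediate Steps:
p(s, G) = -s/3 (p(s, G) = s*(-1/3) = -s/3)
p(9, -12) + 48*(-61) = -1/3*9 + 48*(-61) = -3 - 2928 = -2931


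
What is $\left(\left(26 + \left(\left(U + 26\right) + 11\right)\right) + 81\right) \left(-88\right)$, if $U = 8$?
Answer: $-13376$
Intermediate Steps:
$\left(\left(26 + \left(\left(U + 26\right) + 11\right)\right) + 81\right) \left(-88\right) = \left(\left(26 + \left(\left(8 + 26\right) + 11\right)\right) + 81\right) \left(-88\right) = \left(\left(26 + \left(34 + 11\right)\right) + 81\right) \left(-88\right) = \left(\left(26 + 45\right) + 81\right) \left(-88\right) = \left(71 + 81\right) \left(-88\right) = 152 \left(-88\right) = -13376$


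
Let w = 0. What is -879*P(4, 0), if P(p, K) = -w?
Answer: 0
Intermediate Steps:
P(p, K) = 0 (P(p, K) = -1*0 = 0)
-879*P(4, 0) = -879*0 = 0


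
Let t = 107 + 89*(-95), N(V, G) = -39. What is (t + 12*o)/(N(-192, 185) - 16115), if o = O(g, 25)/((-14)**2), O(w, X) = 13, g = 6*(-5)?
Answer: 409013/791546 ≈ 0.51673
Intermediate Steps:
g = -30
o = 13/196 (o = 13/((-14)**2) = 13/196 ≈ 0.066326)
t = -8348 (t = 107 - 8455 = -8348)
(t + 12*o)/(N(-192, 185) - 16115) = (-8348 + 12*(13/196))/(-39 - 16115) = (-8348 + 39/49)/(-16154) = -409013/49*(-1/16154) = 409013/791546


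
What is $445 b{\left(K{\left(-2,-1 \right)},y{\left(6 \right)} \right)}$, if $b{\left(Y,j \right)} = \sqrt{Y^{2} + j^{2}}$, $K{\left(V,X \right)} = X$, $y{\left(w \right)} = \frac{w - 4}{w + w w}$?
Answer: $\frac{445 \sqrt{442}}{21} \approx 445.5$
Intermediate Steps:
$y{\left(w \right)} = \frac{-4 + w}{w + w^{2}}$
$445 b{\left(K{\left(-2,-1 \right)},y{\left(6 \right)} \right)} = 445 \sqrt{\left(-1\right)^{2} + \left(\frac{-4 + 6}{6 \left(1 + 6\right)}\right)^{2}} = 445 \sqrt{1 + \left(\frac{1}{6} \cdot \frac{1}{7} \cdot 2\right)^{2}} = 445 \sqrt{1 + \left(\frac{1}{21}\right)^{2}} = 445 \sqrt{1 + \frac{1}{441}} = 445 \sqrt{\frac{442}{441}} = 445 \frac{\sqrt{442}}{21} = \frac{445 \sqrt{442}}{21}$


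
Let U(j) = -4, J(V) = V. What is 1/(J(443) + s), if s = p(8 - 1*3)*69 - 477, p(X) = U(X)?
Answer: -1/310 ≈ -0.0032258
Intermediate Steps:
p(X) = -4
s = -753 (s = -4*69 - 477 = -276 - 477 = -753)
1/(J(443) + s) = 1/(443 - 753) = 1/(-310) = -1/310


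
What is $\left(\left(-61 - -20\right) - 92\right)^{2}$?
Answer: $17689$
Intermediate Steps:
$\left(\left(-61 - -20\right) - 92\right)^{2} = \left(\left(-61 + 20\right) - 92\right)^{2} = \left(-41 - 92\right)^{2} = \left(-133\right)^{2} = 17689$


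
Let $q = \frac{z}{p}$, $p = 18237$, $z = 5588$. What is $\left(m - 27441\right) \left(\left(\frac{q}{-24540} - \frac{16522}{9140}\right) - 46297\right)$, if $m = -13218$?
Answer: $\frac{64168133378066774171}{34087323810} \approx 1.8825 \cdot 10^{9}$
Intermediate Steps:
$q = \frac{5588}{18237} \approx 0.30641$
$\left(m - 27441\right) \left(\left(\frac{q}{-24540} - \frac{16522}{9140}\right) - 46297\right) = \left(-13218 - 27441\right) \left(\left(\frac{5588}{18237 \left(-24540\right)} - \frac{16522}{9140}\right) - 46297\right) = - 40659 \left(\left(\frac{5588}{18237} \left(- \frac{1}{24540}\right) - \frac{8261}{4570}\right) - 46297\right) = - 40659 \left(\left(- \frac{1397}{111883995} - \frac{8261}{4570}\right) - 46297\right) = - 40659 \left(- \frac{184856013397}{102261971430} - 46297\right) = \left(-40659\right) \left(- \frac{4734607347308107}{102261971430}\right) = \frac{64168133378066774171}{34087323810}$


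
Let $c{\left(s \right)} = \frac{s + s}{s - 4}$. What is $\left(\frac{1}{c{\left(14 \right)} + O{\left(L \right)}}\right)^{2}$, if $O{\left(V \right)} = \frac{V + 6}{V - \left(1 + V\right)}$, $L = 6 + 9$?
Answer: $\frac{25}{8281} \approx 0.003019$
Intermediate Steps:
$c{\left(s \right)} = \frac{2 s}{-4 + s}$
$L = 15$
$O{\left(V \right)} = -6 - V$ ($O{\left(V \right)} = \frac{6 + V}{-1} = \left(6 + V\right) \left(-1\right) = -6 - V$)
$\left(\frac{1}{c{\left(14 \right)} + O{\left(L \right)}}\right)^{2} = \left(\frac{1}{2 \cdot 14 \frac{1}{-4 + 14} - 21}\right)^{2} = \left(\frac{1}{2 \cdot 14 \cdot \frac{1}{10} - 21}\right)^{2} = \left(\frac{1}{\frac{14}{5} - 21}\right)^{2} = \left(\frac{1}{- \frac{91}{5}}\right)^{2} = \left(- \frac{5}{91}\right)^{2} = \frac{25}{8281}$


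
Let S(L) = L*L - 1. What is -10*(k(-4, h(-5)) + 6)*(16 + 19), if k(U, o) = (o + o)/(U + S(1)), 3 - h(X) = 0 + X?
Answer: -700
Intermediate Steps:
S(L) = -1 + L² (S(L) = L² - 1 = -1 + L²)
h(X) = 3 - X (h(X) = 3 - (0 + X) = 3 - X)
k(U, o) = 2*o/U (k(U, o) = (o + o)/(U + (-1 + 1²)) = (2*o)/(U + (-1 + 1)) = (2*o)/(U + 0) = (2*o)/U = 2*o/U)
-10*(k(-4, h(-5)) + 6)*(16 + 19) = -10*(2*(3 - 1*(-5))/(-4) + 6)*(16 + 19) = -10*(2*(3 + 5)*(-¼) + 6)*35 = -10*(2*8*(-¼) + 6)*35 = -10*(-4 + 6)*35 = -20*35 = -10*70 = -700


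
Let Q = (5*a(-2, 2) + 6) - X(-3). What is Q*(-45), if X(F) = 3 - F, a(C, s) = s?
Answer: -450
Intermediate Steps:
Q = 10 (Q = (5*2 + 6) - (3 - 1*(-3)) = (10 + 6) - (3 + 3) = 16 - 1*6 = 16 - 6 = 10)
Q*(-45) = 10*(-45) = -450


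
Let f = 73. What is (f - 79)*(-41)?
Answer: 246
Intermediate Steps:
(f - 79)*(-41) = (73 - 79)*(-41) = -6*(-41) = 246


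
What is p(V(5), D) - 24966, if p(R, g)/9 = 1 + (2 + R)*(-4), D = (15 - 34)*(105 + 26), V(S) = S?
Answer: -25209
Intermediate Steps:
D = -2489 (D = -19*131 = -2489)
p(R, g) = -63 - 36*R (p(R, g) = 9*(1 + (2 + R)*(-4)) = 9*(1 + (-8 - 4*R)) = 9*(-7 - 4*R) = -63 - 36*R)
p(V(5), D) - 24966 = (-63 - 36*5) - 24966 = (-63 - 180) - 24966 = -243 - 24966 = -25209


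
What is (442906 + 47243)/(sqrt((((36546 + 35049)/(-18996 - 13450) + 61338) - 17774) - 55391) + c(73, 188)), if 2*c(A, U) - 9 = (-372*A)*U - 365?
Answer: -40598802247898268/211450656262184381 - 490149*I*sqrt(12453113438902)/211450656262184381 ≈ -0.192 - 8.1801e-6*I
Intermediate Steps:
c(A, U) = -178 - 186*A*U (c(A, U) = 9/2 + ((-372*A)*U - 365)/2 = 9/2 + (-372*A*U - 365)/2 = 9/2 + (-365 - 372*A*U)/2 = 9/2 + (-365/2 - 186*A*U) = -178 - 186*A*U)
(442906 + 47243)/(sqrt((((36546 + 35049)/(-18996 - 13450) + 61338) - 17774) - 55391) + c(73, 188)) = (442906 + 47243)/(sqrt((((36546 + 35049)/(-18996 - 13450) + 61338) - 17774) - 55391) + (-178 - 186*73*188)) = 490149/(sqrt(((71595/(-32446) + 61338) - 17774) - 55391) + (-178 - 2552664)) = 490149/(sqrt(((71595*(-1/32446) + 61338) - 17774) - 55391) - 2552842) = 490149/(sqrt(((-71595/32446 + 61338) - 17774) - 55391) - 2552842) = 490149/(sqrt((1990101153/32446 - 17774) - 55391) - 2552842) = 490149/(sqrt(1413405949/32446 - 55391) - 2552842) = 490149/(sqrt(-383810437/32446) - 2552842) = 490149/(I*sqrt(12453113438902)/32446 - 2552842) = 490149/(-2552842 + I*sqrt(12453113438902)/32446)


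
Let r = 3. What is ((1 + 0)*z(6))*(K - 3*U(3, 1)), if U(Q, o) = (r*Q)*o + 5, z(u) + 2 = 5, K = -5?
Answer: -141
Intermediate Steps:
z(u) = 3 (z(u) = -2 + 5 = 3)
U(Q, o) = 5 + 3*Q*o (U(Q, o) = (3*Q)*o + 5 = 3*Q*o + 5 = 5 + 3*Q*o)
((1 + 0)*z(6))*(K - 3*U(3, 1)) = ((1 + 0)*3)*(-5 - 3*(5 + 3*3*1)) = (1*3)*(-5 - 3*(5 + 9)) = 3*(-5 - 3*14) = 3*(-5 - 42) = 3*(-47) = -141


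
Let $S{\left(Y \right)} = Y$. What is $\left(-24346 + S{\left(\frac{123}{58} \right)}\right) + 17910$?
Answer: $- \frac{373165}{58} \approx -6433.9$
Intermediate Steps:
$\left(-24346 + S{\left(\frac{123}{58} \right)}\right) + 17910 = \left(-24346 + \frac{123}{58}\right) + 17910 = - \frac{1411945}{58} + 17910 = - \frac{373165}{58}$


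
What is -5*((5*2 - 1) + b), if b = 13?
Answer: -110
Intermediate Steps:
-5*((5*2 - 1) + b) = -5*((5*2 - 1) + 13) = -5*((10 - 1) + 13) = -5*(9 + 13) = -5*22 = -110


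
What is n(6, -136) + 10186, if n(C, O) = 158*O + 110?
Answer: -11192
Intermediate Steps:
n(C, O) = 110 + 158*O
n(6, -136) + 10186 = (110 + 158*(-136)) + 10186 = (110 - 21488) + 10186 = -21378 + 10186 = -11192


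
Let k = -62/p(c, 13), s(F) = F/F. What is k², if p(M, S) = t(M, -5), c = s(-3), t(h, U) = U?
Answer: 3844/25 ≈ 153.76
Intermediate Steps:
s(F) = 1
c = 1
p(M, S) = -5
k = 62/5 (k = -62/(-5) = -62*(-⅕) = 62/5 ≈ 12.400)
k² = (62/5)² = 3844/25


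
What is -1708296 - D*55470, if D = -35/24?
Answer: -6509609/4 ≈ -1.6274e+6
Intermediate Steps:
D = -35/24 (D = -35*1/24 = -35/24 ≈ -1.4583)
-1708296 - D*55470 = -1708296 - (-35)*55470/24 = -1708296 - 1*(-323575/4) = -1708296 + 323575/4 = -6509609/4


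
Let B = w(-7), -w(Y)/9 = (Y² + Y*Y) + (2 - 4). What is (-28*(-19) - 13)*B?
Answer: -448416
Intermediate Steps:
w(Y) = 18 - 18*Y² (w(Y) = -9*((Y² + Y*Y) + (2 - 4)) = -9*((Y² + Y²) - 2) = -9*(2*Y² - 2) = -9*(-2 + 2*Y²) = 18 - 18*Y²)
B = -864 (B = 18 - 18*(-7)² = 18 - 18*49 = 18 - 882 = -864)
(-28*(-19) - 13)*B = (-28*(-19) - 13)*(-864) = (532 - 13)*(-864) = 519*(-864) = -448416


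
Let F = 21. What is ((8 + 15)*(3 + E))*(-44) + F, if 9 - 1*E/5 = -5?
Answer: -73855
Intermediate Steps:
E = 70 (E = 45 - 5*(-5) = 45 + 25 = 70)
((8 + 15)*(3 + E))*(-44) + F = ((8 + 15)*(3 + 70))*(-44) + 21 = (23*73)*(-44) + 21 = 1679*(-44) + 21 = -73876 + 21 = -73855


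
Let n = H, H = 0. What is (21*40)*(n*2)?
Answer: 0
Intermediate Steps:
n = 0
(21*40)*(n*2) = (21*40)*(0*2) = 840*0 = 0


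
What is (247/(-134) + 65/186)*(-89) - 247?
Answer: -710645/6231 ≈ -114.05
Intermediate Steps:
(247/(-134) + 65/186)*(-89) - 247 = (247*(-1/134) + 65*(1/186))*(-89) - 247 = (-247/134 + 65/186)*(-89) - 247 = -9308/6231*(-89) - 247 = 828412/6231 - 247 = -710645/6231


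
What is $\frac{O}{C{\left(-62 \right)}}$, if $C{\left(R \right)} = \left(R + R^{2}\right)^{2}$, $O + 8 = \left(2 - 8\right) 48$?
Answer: $- \frac{74}{3575881} \approx -2.0694 \cdot 10^{-5}$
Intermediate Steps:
$O = -296$ ($O = -8 + \left(2 - 8\right) 48 = -8 - 288 = -296$)
$\frac{O}{C{\left(-62 \right)}} = - \frac{296}{\left(-62\right)^{2} \left(1 - 62\right)^{2}} = - \frac{296}{3844 \left(-61\right)^{2}} = - \frac{296}{3844 \cdot 3721} = - \frac{296}{14303524} = \left(-296\right) \frac{1}{14303524} = - \frac{74}{3575881}$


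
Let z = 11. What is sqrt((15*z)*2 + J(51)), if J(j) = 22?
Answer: 4*sqrt(22) ≈ 18.762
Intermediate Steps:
sqrt((15*z)*2 + J(51)) = sqrt((15*11)*2 + 22) = sqrt(165*2 + 22) = sqrt(330 + 22) = sqrt(352) = 4*sqrt(22)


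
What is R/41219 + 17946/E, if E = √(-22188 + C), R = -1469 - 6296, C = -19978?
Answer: -7765/41219 - 8973*I*√42166/21083 ≈ -0.18838 - 87.395*I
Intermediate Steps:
R = -7765
E = I*√42166 (E = √(-22188 - 19978) = √(-42166) = I*√42166 ≈ 205.34*I)
R/41219 + 17946/E = -7765/41219 + 17946/((I*√42166)) = -7765*1/41219 + 17946*(-I*√42166/42166) = -7765/41219 - 8973*I*√42166/21083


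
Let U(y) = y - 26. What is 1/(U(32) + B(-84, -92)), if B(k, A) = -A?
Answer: 1/98 ≈ 0.010204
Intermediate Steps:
U(y) = -26 + y
1/(U(32) + B(-84, -92)) = 1/((-26 + 32) - 1*(-92)) = 1/(6 + 92) = 1/98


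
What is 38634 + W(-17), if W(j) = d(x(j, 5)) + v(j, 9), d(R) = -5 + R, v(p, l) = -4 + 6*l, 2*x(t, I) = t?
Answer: 77341/2 ≈ 38671.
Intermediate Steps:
x(t, I) = t/2
W(j) = 45 + j/2 (W(j) = (-5 + j/2) + (-4 + 6*9) = (-5 + j/2) + (-4 + 54) = (-5 + j/2) + 50 = 45 + j/2)
38634 + W(-17) = 38634 + (45 + (½)*(-17)) = 38634 + (45 - 17/2) = 38634 + 73/2 = 77341/2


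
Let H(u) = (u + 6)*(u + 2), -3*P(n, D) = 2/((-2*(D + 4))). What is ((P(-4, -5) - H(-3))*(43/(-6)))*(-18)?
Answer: 344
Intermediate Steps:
P(n, D) = -2/(3*(-8 - 2*D)) (P(n, D) = -2/(3*((-2*(D + 4)))) = -2/(3*((-2*(4 + D)))) = -2/(3*(-8 - 2*D)))
H(u) = (2 + u)*(6 + u) (H(u) = (6 + u)*(2 + u) = (2 + u)*(6 + u))
((P(-4, -5) - H(-3))*(43/(-6)))*(-18) = ((1/(3*(4 - 5)) - (12 + (-3)² + 8*(-3)))*(43/(-6)))*(-18) = (((⅓)/(-1) - (12 + 9 - 24))*(43*(-⅙)))*(-18) = (((⅓)*(-1) - 1*(-3))*(-43/6))*(-18) = ((-⅓ + 3)*(-43/6))*(-18) = ((8/3)*(-43/6))*(-18) = -172/9*(-18) = 344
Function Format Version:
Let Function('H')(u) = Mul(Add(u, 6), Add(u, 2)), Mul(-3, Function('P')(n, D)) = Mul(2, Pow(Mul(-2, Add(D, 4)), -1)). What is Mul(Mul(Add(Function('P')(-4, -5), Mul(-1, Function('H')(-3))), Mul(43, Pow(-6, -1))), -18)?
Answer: 344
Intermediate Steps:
Function('P')(n, D) = Mul(Rational(-2, 3), Pow(Add(-8, Mul(-2, D)), -1)) (Function('P')(n, D) = Mul(Rational(-1, 3), Mul(2, Pow(Mul(-2, Add(D, 4)), -1))) = Mul(Rational(-1, 3), Mul(2, Pow(Mul(-2, Add(4, D)), -1))) = Mul(Rational(-1, 3), Mul(2, Pow(Add(-8, Mul(-2, D)), -1))) = Mul(Rational(-2, 3), Pow(Add(-8, Mul(-2, D)), -1)))
Function('H')(u) = Mul(Add(2, u), Add(6, u)) (Function('H')(u) = Mul(Add(6, u), Add(2, u)) = Mul(Add(2, u), Add(6, u)))
Mul(Mul(Add(Function('P')(-4, -5), Mul(-1, Function('H')(-3))), Mul(43, Pow(-6, -1))), -18) = Mul(Mul(Add(Mul(Rational(1, 3), Pow(Add(4, -5), -1)), Mul(-1, Add(12, Pow(-3, 2), Mul(8, -3)))), Mul(43, Pow(-6, -1))), -18) = Mul(Mul(Add(Mul(Rational(1, 3), Pow(-1, -1)), Mul(-1, Add(12, 9, -24))), Mul(43, Rational(-1, 6))), -18) = Mul(Mul(Add(Mul(Rational(1, 3), -1), Mul(-1, -3)), Rational(-43, 6)), -18) = Mul(Mul(Add(Rational(-1, 3), 3), Rational(-43, 6)), -18) = Mul(Mul(Rational(8, 3), Rational(-43, 6)), -18) = Mul(Rational(-172, 9), -18) = 344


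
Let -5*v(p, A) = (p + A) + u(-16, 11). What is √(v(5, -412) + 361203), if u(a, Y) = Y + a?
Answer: √9032135/5 ≈ 601.07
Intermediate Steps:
v(p, A) = 1 - A/5 - p/5 (v(p, A) = -((p + A) + (11 - 16))/5 = -((A + p) - 5)/5 = -(-5 + A + p)/5 = 1 - A/5 - p/5)
√(v(5, -412) + 361203) = √((1 - ⅕*(-412) - ⅕*5) + 361203) = √((1 + 412/5 - 1) + 361203) = √(412/5 + 361203) = √(1806427/5) = √9032135/5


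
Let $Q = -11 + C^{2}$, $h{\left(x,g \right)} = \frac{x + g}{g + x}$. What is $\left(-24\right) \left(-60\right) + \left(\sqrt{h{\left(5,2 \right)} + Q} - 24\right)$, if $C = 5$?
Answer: $1416 + \sqrt{15} \approx 1419.9$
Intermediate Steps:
$h{\left(x,g \right)} = 1$ ($h{\left(x,g \right)} = \frac{g + x}{g + x} = 1$)
$Q = 14$ ($Q = -11 + 5^{2} = -11 + 25 = 14$)
$\left(-24\right) \left(-60\right) + \left(\sqrt{h{\left(5,2 \right)} + Q} - 24\right) = \left(-24\right) \left(-60\right) + \left(\sqrt{1 + 14} - 24\right) = 1440 - \left(24 - \sqrt{15}\right) = 1416 + \sqrt{15}$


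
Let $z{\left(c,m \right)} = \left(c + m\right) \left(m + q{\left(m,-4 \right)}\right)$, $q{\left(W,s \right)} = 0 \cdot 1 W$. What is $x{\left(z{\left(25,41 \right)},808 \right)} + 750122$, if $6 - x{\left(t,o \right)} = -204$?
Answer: $750332$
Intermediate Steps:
$q{\left(W,s \right)} = 0$ ($q{\left(W,s \right)} = 0 W = 0$)
$z{\left(c,m \right)} = m \left(c + m\right)$ ($z{\left(c,m \right)} = \left(c + m\right) \left(m + 0\right) = \left(c + m\right) m = m \left(c + m\right)$)
$x{\left(t,o \right)} = 210$ ($x{\left(t,o \right)} = 6 - -204 = 6 + 204 = 210$)
$x{\left(z{\left(25,41 \right)},808 \right)} + 750122 = 210 + 750122 = 750332$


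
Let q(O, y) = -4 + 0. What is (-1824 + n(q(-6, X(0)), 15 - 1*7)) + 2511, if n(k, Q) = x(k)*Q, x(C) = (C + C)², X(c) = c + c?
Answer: 1199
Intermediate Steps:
X(c) = 2*c
q(O, y) = -4
x(C) = 4*C² (x(C) = (2*C)² = 4*C²)
n(k, Q) = 4*Q*k² (n(k, Q) = (4*k²)*Q = 4*Q*k²)
(-1824 + n(q(-6, X(0)), 15 - 1*7)) + 2511 = (-1824 + 4*(15 - 1*7)*(-4)²) + 2511 = (-1824 + 4*(15 - 7)*16) + 2511 = (-1824 + 4*8*16) + 2511 = (-1824 + 512) + 2511 = -1312 + 2511 = 1199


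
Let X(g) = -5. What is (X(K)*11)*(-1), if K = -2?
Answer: 55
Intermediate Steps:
(X(K)*11)*(-1) = -5*11*(-1) = -55*(-1) = 55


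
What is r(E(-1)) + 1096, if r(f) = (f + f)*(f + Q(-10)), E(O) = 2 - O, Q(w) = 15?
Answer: 1204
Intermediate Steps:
r(f) = 2*f*(15 + f) (r(f) = (f + f)*(f + 15) = (2*f)*(15 + f) = 2*f*(15 + f))
r(E(-1)) + 1096 = 2*(2 - 1*(-1))*(15 + (2 - 1*(-1))) + 1096 = 2*(2 + 1)*(15 + (2 + 1)) + 1096 = 2*3*(15 + 3) + 1096 = 2*3*18 + 1096 = 108 + 1096 = 1204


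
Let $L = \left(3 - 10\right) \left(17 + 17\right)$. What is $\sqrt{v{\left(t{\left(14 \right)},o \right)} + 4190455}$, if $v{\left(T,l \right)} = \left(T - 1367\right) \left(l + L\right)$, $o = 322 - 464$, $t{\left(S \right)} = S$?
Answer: $\sqrt{4704595} \approx 2169.0$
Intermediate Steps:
$L = -238$ ($L = \left(-7\right) 34 = -238$)
$o = -142$ ($o = 322 - 464 = -142$)
$v{\left(T,l \right)} = \left(-1367 + T\right) \left(-238 + l\right)$ ($v{\left(T,l \right)} = \left(T - 1367\right) \left(l - 238\right) = \left(-1367 + T\right) \left(-238 + l\right)$)
$\sqrt{v{\left(t{\left(14 \right)},o \right)} + 4190455} = \sqrt{\left(325346 - -194114 - 3332 + 14 \left(-142\right)\right) + 4190455} = \sqrt{\left(325346 + 194114 - 3332 - 1988\right) + 4190455} = \sqrt{514140 + 4190455} = \sqrt{4704595}$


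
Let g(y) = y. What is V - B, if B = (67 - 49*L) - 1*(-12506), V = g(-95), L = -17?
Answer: -13501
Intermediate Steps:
V = -95
B = 13406 (B = (67 - 49*(-17)) - 1*(-12506) = (67 + 833) + 12506 = 900 + 12506 = 13406)
V - B = -95 - 1*13406 = -95 - 13406 = -13501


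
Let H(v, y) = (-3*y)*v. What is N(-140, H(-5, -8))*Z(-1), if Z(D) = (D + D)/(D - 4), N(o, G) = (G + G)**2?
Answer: 23040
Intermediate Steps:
H(v, y) = -3*v*y
N(o, G) = 4*G**2 (N(o, G) = (2*G)**2 = 4*G**2)
Z(D) = 2*D/(-4 + D) (Z(D) = (2*D)/(-4 + D) = 2*D/(-4 + D))
N(-140, H(-5, -8))*Z(-1) = (4*(-3*(-5)*(-8))**2)*(2*(-1)/(-4 - 1)) = (4*(-120)**2)*(2*(-1)/(-5)) = (4*14400)*(2*(-1)*(-1/5)) = 57600*(2/5) = 23040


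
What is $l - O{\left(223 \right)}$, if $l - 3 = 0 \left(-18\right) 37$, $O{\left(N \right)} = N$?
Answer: $-220$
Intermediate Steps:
$l = 3$ ($l = 3 + 0 \left(-18\right) 37 = 3 + 0 \cdot 37 = 3 + 0 = 3$)
$l - O{\left(223 \right)} = 3 - 223 = -220$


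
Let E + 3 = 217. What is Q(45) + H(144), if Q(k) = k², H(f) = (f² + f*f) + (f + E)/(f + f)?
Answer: 6263747/144 ≈ 43498.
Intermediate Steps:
E = 214 (E = -3 + 217 = 214)
H(f) = 2*f² + (214 + f)/(2*f) (H(f) = (f² + f*f) + (f + 214)/(f + f) = (f² + f²) + (214 + f)/((2*f)) = 2*f² + (214 + f)*(1/(2*f)) = 2*f² + (214 + f)/(2*f))
Q(45) + H(144) = 45² + (½)*(214 + 144 + 4*144³)/144 = 2025 + (½)*(1/144)*(214 + 144 + 4*2985984) = 2025 + (½)*(1/144)*(214 + 144 + 11943936) = 2025 + (½)*(1/144)*11944294 = 2025 + 5972147/144 = 6263747/144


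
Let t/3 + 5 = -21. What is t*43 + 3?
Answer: -3351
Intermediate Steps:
t = -78 (t = -15 + 3*(-21) = -15 - 63 = -78)
t*43 + 3 = -78*43 + 3 = -3354 + 3 = -3351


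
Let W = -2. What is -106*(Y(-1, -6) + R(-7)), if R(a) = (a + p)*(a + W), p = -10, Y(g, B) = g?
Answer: -16112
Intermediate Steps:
R(a) = (-10 + a)*(-2 + a) (R(a) = (a - 10)*(a - 2) = (-10 + a)*(-2 + a))
-106*(Y(-1, -6) + R(-7)) = -106*(-1 + (20 + (-7)**2 - 12*(-7))) = -106*(-1 + (20 + 49 + 84)) = -106*(-1 + 153) = -106*152 = -16112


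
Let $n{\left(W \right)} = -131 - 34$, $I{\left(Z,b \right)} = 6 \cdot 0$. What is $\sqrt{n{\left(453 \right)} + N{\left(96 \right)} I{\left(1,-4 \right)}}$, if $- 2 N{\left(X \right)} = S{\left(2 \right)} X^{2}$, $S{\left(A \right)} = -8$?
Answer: $i \sqrt{165} \approx 12.845 i$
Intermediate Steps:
$I{\left(Z,b \right)} = 0$
$N{\left(X \right)} = 4 X^{2}$ ($N{\left(X \right)} = - \frac{\left(-8\right) X^{2}}{2} = 4 X^{2}$)
$n{\left(W \right)} = -165$
$\sqrt{n{\left(453 \right)} + N{\left(96 \right)} I{\left(1,-4 \right)}} = \sqrt{-165 + 4 \cdot 96^{2} \cdot 0} = \sqrt{-165 + 4 \cdot 9216 \cdot 0} = \sqrt{-165 + 36864 \cdot 0} = \sqrt{-165 + 0} = \sqrt{-165} = i \sqrt{165}$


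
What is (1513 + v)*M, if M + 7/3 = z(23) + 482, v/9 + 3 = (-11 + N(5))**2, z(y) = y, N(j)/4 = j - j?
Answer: 3883100/3 ≈ 1.2944e+6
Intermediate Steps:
N(j) = 0 (N(j) = 4*(j - j) = 4*0 = 0)
v = 1062 (v = -27 + 9*(-11 + 0)**2 = -27 + 9*(-11)**2 = -27 + 9*121 = -27 + 1089 = 1062)
M = 1508/3 (M = -7/3 + (23 + 482) = -7/3 + 505 = 1508/3 ≈ 502.67)
(1513 + v)*M = (1513 + 1062)*(1508/3) = 2575*(1508/3) = 3883100/3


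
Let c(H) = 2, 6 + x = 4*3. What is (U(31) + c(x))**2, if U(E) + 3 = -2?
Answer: 9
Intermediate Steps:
U(E) = -5 (U(E) = -3 - 2 = -5)
x = 6 (x = -6 + 4*3 = -6 + 12 = 6)
(U(31) + c(x))**2 = (-5 + 2)**2 = (-3)**2 = 9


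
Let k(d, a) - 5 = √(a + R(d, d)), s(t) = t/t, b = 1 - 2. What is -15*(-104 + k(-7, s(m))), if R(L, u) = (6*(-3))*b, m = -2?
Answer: 1485 - 15*√19 ≈ 1419.6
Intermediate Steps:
b = -1
s(t) = 1
R(L, u) = 18 (R(L, u) = (6*(-3))*(-1) = -18*(-1) = 18)
k(d, a) = 5 + √(18 + a) (k(d, a) = 5 + √(a + 18) = 5 + √(18 + a))
-15*(-104 + k(-7, s(m))) = -15*(-104 + (5 + √(18 + 1))) = -15*(-104 + (5 + √19)) = -15*(-99 + √19) = 1485 - 15*√19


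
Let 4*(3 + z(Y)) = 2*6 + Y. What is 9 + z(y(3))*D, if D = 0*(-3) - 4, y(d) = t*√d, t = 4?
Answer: 9 - 4*√3 ≈ 2.0718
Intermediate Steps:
y(d) = 4*√d
D = -4 (D = 0 - 4 = -4)
z(Y) = Y/4 (z(Y) = -3 + (2*6 + Y)/4 = -3 + (12 + Y)/4 = -3 + (3 + Y/4) = Y/4)
9 + z(y(3))*D = 9 + ((4*√3)/4)*(-4) = 9 + √3*(-4) = 9 - 4*√3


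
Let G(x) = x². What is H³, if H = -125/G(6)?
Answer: -1953125/46656 ≈ -41.862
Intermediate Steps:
H = -125/36 (H = -125/(6²) = -125/36 ≈ -3.4722)
H³ = (-125/36)³ = -1953125/46656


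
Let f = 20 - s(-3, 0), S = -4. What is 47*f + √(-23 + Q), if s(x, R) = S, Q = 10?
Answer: 1128 + I*√13 ≈ 1128.0 + 3.6056*I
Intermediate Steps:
s(x, R) = -4
f = 24 (f = 20 - 1*(-4) = 20 + 4 = 24)
47*f + √(-23 + Q) = 47*24 + √(-23 + 10) = 1128 + √(-13) = 1128 + I*√13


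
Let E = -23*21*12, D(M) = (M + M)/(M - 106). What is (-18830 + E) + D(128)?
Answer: -270758/11 ≈ -24614.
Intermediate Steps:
D(M) = 2*M/(-106 + M) (D(M) = (2*M)/(-106 + M) = 2*M/(-106 + M))
E = -5796 (E = -483*12 = -5796)
(-18830 + E) + D(128) = (-18830 - 5796) + 2*128/(-106 + 128) = -24626 + 2*128/22 = -24626 + 2*128*(1/22) = -24626 + 128/11 = -270758/11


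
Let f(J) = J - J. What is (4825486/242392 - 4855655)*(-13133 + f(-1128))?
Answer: 7728554470515721/121196 ≈ 6.3769e+10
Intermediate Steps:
f(J) = 0
(4825486/242392 - 4855655)*(-13133 + f(-1128)) = (4825486/242392 - 4855655)*(-13133 + 0) = (4825486*(1/242392) - 4855655)*(-13133) = (2412743/121196 - 4855655)*(-13133) = -588483550637/121196*(-13133) = 7728554470515721/121196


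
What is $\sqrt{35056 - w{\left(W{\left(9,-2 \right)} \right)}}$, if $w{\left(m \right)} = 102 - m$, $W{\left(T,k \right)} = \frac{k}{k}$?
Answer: $\sqrt{34955} \approx 186.96$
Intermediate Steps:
$W{\left(T,k \right)} = 1$
$\sqrt{35056 - w{\left(W{\left(9,-2 \right)} \right)}} = \sqrt{35056 - \left(102 - 1\right)} = \sqrt{35056 - 101} = \sqrt{34955}$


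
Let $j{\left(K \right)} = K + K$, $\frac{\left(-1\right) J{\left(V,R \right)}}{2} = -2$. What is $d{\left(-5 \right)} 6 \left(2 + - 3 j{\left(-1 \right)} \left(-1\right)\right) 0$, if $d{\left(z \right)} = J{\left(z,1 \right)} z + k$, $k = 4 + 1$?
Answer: $0$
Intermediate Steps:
$J{\left(V,R \right)} = 4$ ($J{\left(V,R \right)} = \left(-2\right) \left(-2\right) = 4$)
$j{\left(K \right)} = 2 K$
$k = 5$
$d{\left(z \right)} = 5 + 4 z$ ($d{\left(z \right)} = 4 z + 5 = 5 + 4 z$)
$d{\left(-5 \right)} 6 \left(2 + - 3 j{\left(-1 \right)} \left(-1\right)\right) 0 = \left(5 + 4 \left(-5\right)\right) 6 \left(2 + - 3 \cdot 2 \left(-1\right) \left(-1\right)\right) 0 = \left(5 - 20\right) 6 \left(2 + \left(-3\right) \left(-2\right) \left(-1\right)\right) 0 = \left(-15\right) 6 \left(2 + 6 \left(-1\right)\right) 0 = - 90 \left(2 - 6\right) 0 = - 90 \left(\left(-4\right) 0\right) = \left(-90\right) 0 = 0$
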